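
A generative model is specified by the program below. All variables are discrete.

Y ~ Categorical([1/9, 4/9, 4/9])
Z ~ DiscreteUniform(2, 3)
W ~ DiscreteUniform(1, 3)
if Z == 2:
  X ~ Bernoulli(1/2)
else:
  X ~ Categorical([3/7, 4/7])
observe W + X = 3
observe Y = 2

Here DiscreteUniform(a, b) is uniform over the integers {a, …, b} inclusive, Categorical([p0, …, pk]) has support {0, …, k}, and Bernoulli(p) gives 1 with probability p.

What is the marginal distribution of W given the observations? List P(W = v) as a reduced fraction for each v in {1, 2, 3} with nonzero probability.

P(W=2) = 15/28, P(W=3) = 13/28

Enumerate traces; 4 have nonzero weight after conditioning:
  (Y=2, Z=2, W=2, X=1) weight 1/27
  (Y=2, Z=2, W=3, X=0) weight 1/27
  (Y=2, Z=3, W=2, X=1) weight 8/189
  (Y=2, Z=3, W=3, X=0) weight 2/63
Group by W:
  weight(W=2) = 5/63
  weight(W=3) = 13/189
Total weight = 5/63 + 13/189 = 4/27
P(W=2 | obs) = 5/63 / 4/27 = 15/28
P(W=3 | obs) = 13/189 / 4/27 = 13/28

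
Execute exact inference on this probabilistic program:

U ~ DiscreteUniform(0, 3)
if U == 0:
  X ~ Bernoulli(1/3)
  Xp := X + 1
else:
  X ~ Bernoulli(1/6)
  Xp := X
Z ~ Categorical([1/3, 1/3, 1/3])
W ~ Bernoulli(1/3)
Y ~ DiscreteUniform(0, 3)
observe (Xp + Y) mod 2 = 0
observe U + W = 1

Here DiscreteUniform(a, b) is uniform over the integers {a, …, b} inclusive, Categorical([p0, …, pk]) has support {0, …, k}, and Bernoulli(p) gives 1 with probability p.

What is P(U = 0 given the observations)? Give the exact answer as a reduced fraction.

Enumerate traces; 24 have nonzero weight after conditioning:
  (U=0, X=0, Z=0, W=1, Y=1) weight 1/216
  (U=0, X=0, Z=0, W=1, Y=3) weight 1/216
  (U=0, X=0, Z=1, W=1, Y=1) weight 1/216
  (U=0, X=0, Z=1, W=1, Y=3) weight 1/216
  (U=0, X=0, Z=2, W=1, Y=1) weight 1/216
  (U=0, X=0, Z=2, W=1, Y=3) weight 1/216
  (U=0, X=1, Z=0, W=1, Y=0) weight 1/432
  (U=0, X=1, Z=0, W=1, Y=2) weight 1/432
  (U=1, X=0, Z=0, W=0, Y=0) weight 5/432
  … 15 more
Group by U:
  weight(U=0) = 1/24
  weight(U=1) = 1/12
Total weight = 1/24 + 1/12 = 1/8
P(U=0 | obs) = 1/24 / 1/8 = 1/3
P(U=1 | obs) = 1/12 / 1/8 = 2/3

P(U = 0 | obs) = 1/3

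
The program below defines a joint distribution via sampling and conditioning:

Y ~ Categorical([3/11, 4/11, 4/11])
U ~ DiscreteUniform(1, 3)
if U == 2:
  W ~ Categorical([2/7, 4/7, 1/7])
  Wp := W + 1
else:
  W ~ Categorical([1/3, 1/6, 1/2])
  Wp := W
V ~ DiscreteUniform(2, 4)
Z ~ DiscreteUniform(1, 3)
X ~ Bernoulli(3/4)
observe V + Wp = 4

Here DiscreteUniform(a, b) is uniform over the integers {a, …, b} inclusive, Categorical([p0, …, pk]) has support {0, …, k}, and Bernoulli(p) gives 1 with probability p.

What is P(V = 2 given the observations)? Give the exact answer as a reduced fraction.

Enumerate traces; 144 have nonzero weight after conditioning:
  (Y=0, U=1, W=0, V=4, Z=1, X=0) weight 1/1188
  (Y=0, U=1, W=0, V=4, Z=1, X=1) weight 1/396
  (Y=0, U=1, W=0, V=4, Z=2, X=0) weight 1/1188
  (Y=0, U=1, W=0, V=4, Z=2, X=1) weight 1/396
  (Y=0, U=1, W=0, V=4, Z=3, X=0) weight 1/1188
  (Y=0, U=1, W=0, V=4, Z=3, X=1) weight 1/396
  (Y=0, U=1, W=1, V=3, Z=1, X=0) weight 1/2376
  (Y=0, U=1, W=1, V=3, Z=1, X=1) weight 1/792
  (Y=0, U=1, W=2, V=2, Z=1, X=0) weight 1/792
  … 135 more
Group by V:
  weight(V=2) = 11/63
  weight(V=3) = 13/189
  weight(V=4) = 2/27
Total weight = 11/63 + 13/189 + 2/27 = 20/63
P(V=2 | obs) = 11/63 / 20/63 = 11/20
P(V=3 | obs) = 13/189 / 20/63 = 13/60
P(V=4 | obs) = 2/27 / 20/63 = 7/30

P(V = 2 | obs) = 11/20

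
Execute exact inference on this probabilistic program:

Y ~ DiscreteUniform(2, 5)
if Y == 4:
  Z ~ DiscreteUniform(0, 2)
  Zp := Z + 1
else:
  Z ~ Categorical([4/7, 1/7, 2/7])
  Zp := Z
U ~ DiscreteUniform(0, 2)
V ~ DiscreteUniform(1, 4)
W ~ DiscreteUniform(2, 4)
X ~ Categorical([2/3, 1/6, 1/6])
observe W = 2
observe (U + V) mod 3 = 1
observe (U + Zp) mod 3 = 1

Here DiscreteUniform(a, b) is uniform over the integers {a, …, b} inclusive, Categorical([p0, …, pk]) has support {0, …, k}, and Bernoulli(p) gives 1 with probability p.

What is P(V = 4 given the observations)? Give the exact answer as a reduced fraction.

P(V = 4 | obs) = 4/25

Enumerate traces; 48 have nonzero weight after conditioning:
  (Y=2, Z=0, U=1, V=3, W=2, X=0) weight 1/378
  (Y=2, Z=0, U=1, V=3, W=2, X=1) weight 1/1512
  (Y=2, Z=0, U=1, V=3, W=2, X=2) weight 1/1512
  (Y=2, Z=1, U=0, V=1, W=2, X=0) weight 1/1512
  (Y=2, Z=1, U=0, V=1, W=2, X=1) weight 1/6048
  (Y=2, Z=1, U=0, V=1, W=2, X=2) weight 1/6048
  (Y=2, Z=1, U=0, V=4, W=2, X=0) weight 1/1512
  (Y=2, Z=1, U=0, V=4, W=2, X=1) weight 1/6048
  (Y=2, Z=2, U=2, V=2, W=2, X=0) weight 1/756
  … 39 more
Group by V:
  weight(V=1) = 1/189
  weight(V=2) = 25/3024
  weight(V=3) = 43/3024
  weight(V=4) = 1/189
Total weight = 1/189 + 25/3024 + 43/3024 + 1/189 = 25/756
P(V=1 | obs) = 1/189 / 25/756 = 4/25
P(V=2 | obs) = 25/3024 / 25/756 = 1/4
P(V=3 | obs) = 43/3024 / 25/756 = 43/100
P(V=4 | obs) = 1/189 / 25/756 = 4/25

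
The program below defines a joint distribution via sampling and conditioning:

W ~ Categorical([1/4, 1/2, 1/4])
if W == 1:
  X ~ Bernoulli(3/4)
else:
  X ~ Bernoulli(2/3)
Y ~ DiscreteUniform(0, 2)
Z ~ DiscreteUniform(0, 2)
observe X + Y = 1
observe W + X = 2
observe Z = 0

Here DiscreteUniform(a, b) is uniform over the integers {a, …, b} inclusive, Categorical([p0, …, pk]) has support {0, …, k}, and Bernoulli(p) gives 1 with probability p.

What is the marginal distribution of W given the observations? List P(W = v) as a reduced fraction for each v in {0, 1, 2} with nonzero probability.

P(W=1) = 9/11, P(W=2) = 2/11

Enumerate traces; 2 have nonzero weight after conditioning:
  (W=1, X=1, Y=0, Z=0) weight 1/24
  (W=2, X=0, Y=1, Z=0) weight 1/108
Group by W:
  weight(W=1) = 1/24
  weight(W=2) = 1/108
Total weight = 1/24 + 1/108 = 11/216
P(W=1 | obs) = 1/24 / 11/216 = 9/11
P(W=2 | obs) = 1/108 / 11/216 = 2/11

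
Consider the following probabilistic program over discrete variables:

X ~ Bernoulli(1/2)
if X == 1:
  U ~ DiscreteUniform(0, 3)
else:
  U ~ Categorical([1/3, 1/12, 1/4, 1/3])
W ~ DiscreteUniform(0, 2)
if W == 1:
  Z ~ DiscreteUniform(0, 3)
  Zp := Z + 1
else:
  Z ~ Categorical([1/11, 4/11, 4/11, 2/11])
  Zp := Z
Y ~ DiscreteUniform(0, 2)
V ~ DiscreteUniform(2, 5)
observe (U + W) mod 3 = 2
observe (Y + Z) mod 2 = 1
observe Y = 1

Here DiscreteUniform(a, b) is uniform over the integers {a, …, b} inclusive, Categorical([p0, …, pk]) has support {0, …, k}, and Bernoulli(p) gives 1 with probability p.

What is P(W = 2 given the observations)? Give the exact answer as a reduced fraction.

P(W = 2 | obs) = 35/61

Enumerate traces; 64 have nonzero weight after conditioning:
  (X=0, U=0, W=2, Z=0, Y=1, V=2) weight 1/2376
  (X=0, U=0, W=2, Z=0, Y=1, V=3) weight 1/2376
  (X=0, U=0, W=2, Z=0, Y=1, V=4) weight 1/2376
  (X=0, U=0, W=2, Z=0, Y=1, V=5) weight 1/2376
  (X=0, U=0, W=2, Z=2, Y=1, V=2) weight 1/594
  (X=0, U=0, W=2, Z=2, Y=1, V=3) weight 1/594
  (X=0, U=0, W=2, Z=2, Y=1, V=4) weight 1/594
  (X=0, U=0, W=2, Z=2, Y=1, V=5) weight 1/594
  (X=0, U=1, W=1, Z=0, Y=1, V=2) weight 1/3456
  (X=0, U=2, W=0, Z=0, Y=1, V=2) weight 1/3168
  … 54 more
Group by W:
  weight(W=0) = 5/396
  weight(W=1) = 1/108
  weight(W=2) = 35/1188
Total weight = 5/396 + 1/108 + 35/1188 = 61/1188
P(W=0 | obs) = 5/396 / 61/1188 = 15/61
P(W=1 | obs) = 1/108 / 61/1188 = 11/61
P(W=2 | obs) = 35/1188 / 61/1188 = 35/61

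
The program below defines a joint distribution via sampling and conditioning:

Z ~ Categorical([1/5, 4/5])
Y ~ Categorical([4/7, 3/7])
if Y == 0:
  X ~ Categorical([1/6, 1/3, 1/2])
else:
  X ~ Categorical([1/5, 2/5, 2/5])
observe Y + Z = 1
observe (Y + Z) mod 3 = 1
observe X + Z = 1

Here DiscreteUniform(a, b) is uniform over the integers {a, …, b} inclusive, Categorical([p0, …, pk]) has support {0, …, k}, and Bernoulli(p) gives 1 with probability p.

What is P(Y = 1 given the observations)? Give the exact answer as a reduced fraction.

P(Y = 1 | obs) = 9/29

Enumerate traces; 2 have nonzero weight after conditioning:
  (Z=0, Y=1, X=1) weight 6/175
  (Z=1, Y=0, X=0) weight 8/105
Group by Y:
  weight(Y=0) = 8/105
  weight(Y=1) = 6/175
Total weight = 8/105 + 6/175 = 58/525
P(Y=0 | obs) = 8/105 / 58/525 = 20/29
P(Y=1 | obs) = 6/175 / 58/525 = 9/29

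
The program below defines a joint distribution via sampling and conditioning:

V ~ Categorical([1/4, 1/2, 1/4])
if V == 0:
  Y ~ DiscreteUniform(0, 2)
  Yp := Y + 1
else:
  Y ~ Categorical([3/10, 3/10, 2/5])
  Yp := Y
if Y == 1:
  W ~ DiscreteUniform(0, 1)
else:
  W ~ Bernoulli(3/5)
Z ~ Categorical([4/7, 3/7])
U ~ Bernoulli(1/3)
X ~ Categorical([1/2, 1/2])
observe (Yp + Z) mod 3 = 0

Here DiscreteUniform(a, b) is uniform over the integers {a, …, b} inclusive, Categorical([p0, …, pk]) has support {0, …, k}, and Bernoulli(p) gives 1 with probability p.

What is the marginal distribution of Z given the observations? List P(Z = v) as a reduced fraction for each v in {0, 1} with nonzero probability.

P(Z=0) = 74/143, P(Z=1) = 69/143

Enumerate traces; 48 have nonzero weight after conditioning:
  (V=0, Y=1, W=0, Z=1, U=0, X=0) weight 1/168
  (V=0, Y=1, W=0, Z=1, U=0, X=1) weight 1/168
  (V=0, Y=1, W=0, Z=1, U=1, X=0) weight 1/336
  (V=0, Y=1, W=0, Z=1, U=1, X=1) weight 1/336
  (V=0, Y=1, W=1, Z=1, U=0, X=0) weight 1/168
  (V=0, Y=1, W=1, Z=1, U=0, X=1) weight 1/168
  (V=0, Y=1, W=1, Z=1, U=1, X=0) weight 1/336
  (V=0, Y=1, W=1, Z=1, U=1, X=1) weight 1/336
  (V=0, Y=2, W=0, Z=0, U=0, X=0) weight 2/315
  … 39 more
Group by Z:
  weight(Z=0) = 37/210
  weight(Z=1) = 23/140
Total weight = 37/210 + 23/140 = 143/420
P(Z=0 | obs) = 37/210 / 143/420 = 74/143
P(Z=1 | obs) = 23/140 / 143/420 = 69/143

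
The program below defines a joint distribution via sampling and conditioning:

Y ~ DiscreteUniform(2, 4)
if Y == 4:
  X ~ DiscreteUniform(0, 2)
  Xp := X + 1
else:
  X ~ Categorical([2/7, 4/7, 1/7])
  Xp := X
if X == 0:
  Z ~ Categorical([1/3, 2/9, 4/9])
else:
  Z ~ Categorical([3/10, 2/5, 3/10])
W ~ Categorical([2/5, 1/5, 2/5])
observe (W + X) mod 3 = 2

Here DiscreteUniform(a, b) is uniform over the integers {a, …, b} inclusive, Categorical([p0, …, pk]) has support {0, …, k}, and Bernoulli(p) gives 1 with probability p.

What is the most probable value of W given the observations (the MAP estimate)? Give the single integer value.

argmax_v P(W = v | obs) = 2

Enumerate traces; 27 have nonzero weight after conditioning:
  (Y=2, X=0, Z=0, W=2) weight 4/315
  (Y=2, X=0, Z=1, W=2) weight 8/945
  (Y=2, X=0, Z=2, W=2) weight 16/945
  (Y=2, X=1, Z=0, W=1) weight 2/175
  (Y=2, X=1, Z=1, W=1) weight 8/525
  (Y=2, X=1, Z=2, W=1) weight 2/175
  (Y=2, X=2, Z=0, W=0) weight 1/175
  (Y=2, X=2, Z=1, W=0) weight 4/525
  … 19 more
Group by W:
  weight(W=0) = 26/315
  weight(W=1) = 31/315
  weight(W=2) = 38/315
Total weight = 26/315 + 31/315 + 38/315 = 19/63
P(W=0 | obs) = 26/315 / 19/63 = 26/95
P(W=1 | obs) = 31/315 / 19/63 = 31/95
P(W=2 | obs) = 38/315 / 19/63 = 2/5
argmax = 2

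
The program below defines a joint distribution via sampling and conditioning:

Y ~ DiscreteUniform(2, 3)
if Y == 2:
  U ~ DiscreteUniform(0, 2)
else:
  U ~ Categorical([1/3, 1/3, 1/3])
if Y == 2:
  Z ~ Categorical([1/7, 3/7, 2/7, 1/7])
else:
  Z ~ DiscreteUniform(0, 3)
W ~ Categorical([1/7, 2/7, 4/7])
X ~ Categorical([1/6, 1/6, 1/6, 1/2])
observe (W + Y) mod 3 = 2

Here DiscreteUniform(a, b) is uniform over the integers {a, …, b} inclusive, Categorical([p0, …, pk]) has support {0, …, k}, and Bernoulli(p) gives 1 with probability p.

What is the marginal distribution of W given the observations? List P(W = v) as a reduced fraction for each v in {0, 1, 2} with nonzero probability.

P(W=0) = 1/5, P(W=2) = 4/5

Enumerate traces; 96 have nonzero weight after conditioning:
  (Y=2, U=0, Z=0, W=0, X=0) weight 1/1764
  (Y=2, U=0, Z=0, W=0, X=1) weight 1/1764
  (Y=2, U=0, Z=0, W=0, X=2) weight 1/1764
  (Y=2, U=0, Z=0, W=0, X=3) weight 1/588
  (Y=2, U=0, Z=1, W=0, X=0) weight 1/588
  (Y=2, U=0, Z=1, W=0, X=1) weight 1/588
  (Y=2, U=0, Z=1, W=0, X=2) weight 1/588
  (Y=2, U=0, Z=1, W=0, X=3) weight 1/196
  (Y=3, U=0, Z=0, W=2, X=0) weight 1/252
  … 87 more
Group by W:
  weight(W=0) = 1/14
  weight(W=2) = 2/7
Total weight = 1/14 + 2/7 = 5/14
P(W=0 | obs) = 1/14 / 5/14 = 1/5
P(W=2 | obs) = 2/7 / 5/14 = 4/5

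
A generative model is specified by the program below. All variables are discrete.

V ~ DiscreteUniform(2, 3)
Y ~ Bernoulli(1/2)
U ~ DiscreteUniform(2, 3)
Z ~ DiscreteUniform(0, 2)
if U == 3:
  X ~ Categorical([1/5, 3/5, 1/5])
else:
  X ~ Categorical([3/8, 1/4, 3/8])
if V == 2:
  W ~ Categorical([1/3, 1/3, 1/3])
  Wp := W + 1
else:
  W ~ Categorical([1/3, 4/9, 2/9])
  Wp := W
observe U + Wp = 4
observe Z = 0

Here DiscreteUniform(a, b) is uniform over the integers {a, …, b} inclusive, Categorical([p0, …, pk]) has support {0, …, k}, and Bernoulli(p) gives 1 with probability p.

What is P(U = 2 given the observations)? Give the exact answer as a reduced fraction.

Enumerate traces; 24 have nonzero weight after conditioning:
  (V=2, Y=0, U=2, Z=0, X=0, W=1) weight 1/192
  (V=2, Y=0, U=2, Z=0, X=1, W=1) weight 1/288
  (V=2, Y=0, U=2, Z=0, X=2, W=1) weight 1/192
  (V=2, Y=0, U=3, Z=0, X=0, W=0) weight 1/360
  (V=2, Y=0, U=3, Z=0, X=1, W=0) weight 1/120
  (V=2, Y=0, U=3, Z=0, X=2, W=0) weight 1/360
  (V=2, Y=1, U=2, Z=0, X=0, W=1) weight 1/192
  (V=2, Y=1, U=2, Z=0, X=1, W=1) weight 1/288
  … 16 more
Group by U:
  weight(U=2) = 5/108
  weight(U=3) = 7/108
Total weight = 5/108 + 7/108 = 1/9
P(U=2 | obs) = 5/108 / 1/9 = 5/12
P(U=3 | obs) = 7/108 / 1/9 = 7/12

P(U = 2 | obs) = 5/12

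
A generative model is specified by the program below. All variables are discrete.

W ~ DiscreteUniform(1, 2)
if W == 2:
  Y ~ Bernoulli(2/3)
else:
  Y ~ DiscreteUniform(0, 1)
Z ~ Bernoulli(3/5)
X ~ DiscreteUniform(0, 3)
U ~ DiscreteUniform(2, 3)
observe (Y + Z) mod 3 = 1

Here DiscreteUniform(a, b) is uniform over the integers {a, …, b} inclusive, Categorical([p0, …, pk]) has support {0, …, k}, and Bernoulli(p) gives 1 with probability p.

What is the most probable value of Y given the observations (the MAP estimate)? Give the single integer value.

Enumerate traces; 32 have nonzero weight after conditioning:
  (W=1, Y=0, Z=1, X=0, U=2) weight 3/160
  (W=1, Y=0, Z=1, X=0, U=3) weight 3/160
  (W=1, Y=0, Z=1, X=1, U=2) weight 3/160
  (W=1, Y=0, Z=1, X=1, U=3) weight 3/160
  (W=1, Y=0, Z=1, X=2, U=2) weight 3/160
  (W=1, Y=0, Z=1, X=2, U=3) weight 3/160
  (W=1, Y=0, Z=1, X=3, U=2) weight 3/160
  (W=1, Y=0, Z=1, X=3, U=3) weight 3/160
  (W=1, Y=1, Z=0, X=0, U=2) weight 1/80
  … 23 more
Group by Y:
  weight(Y=0) = 1/4
  weight(Y=1) = 7/30
Total weight = 1/4 + 7/30 = 29/60
P(Y=0 | obs) = 1/4 / 29/60 = 15/29
P(Y=1 | obs) = 7/30 / 29/60 = 14/29
argmax = 0

argmax_v P(Y = v | obs) = 0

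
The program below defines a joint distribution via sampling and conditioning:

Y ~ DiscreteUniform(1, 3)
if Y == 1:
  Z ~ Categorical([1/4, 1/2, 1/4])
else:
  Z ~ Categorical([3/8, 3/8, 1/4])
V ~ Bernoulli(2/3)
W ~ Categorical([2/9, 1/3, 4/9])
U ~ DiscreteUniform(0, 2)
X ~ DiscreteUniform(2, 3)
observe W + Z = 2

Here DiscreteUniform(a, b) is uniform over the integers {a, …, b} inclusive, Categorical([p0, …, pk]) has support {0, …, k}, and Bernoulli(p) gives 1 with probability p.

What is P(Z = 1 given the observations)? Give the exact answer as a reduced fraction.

P(Z = 1 | obs) = 15/37

Enumerate traces; 108 have nonzero weight after conditioning:
  (Y=1, Z=0, V=0, W=2, U=0, X=2) weight 1/486
  (Y=1, Z=0, V=0, W=2, U=0, X=3) weight 1/486
  (Y=1, Z=0, V=0, W=2, U=1, X=2) weight 1/486
  (Y=1, Z=0, V=0, W=2, U=1, X=3) weight 1/486
  (Y=1, Z=0, V=0, W=2, U=2, X=2) weight 1/486
  (Y=1, Z=0, V=0, W=2, U=2, X=3) weight 1/486
  (Y=1, Z=0, V=1, W=2, U=0, X=2) weight 1/243
  (Y=1, Z=0, V=1, W=2, U=0, X=3) weight 1/243
  (Y=1, Z=1, V=0, W=1, U=0, X=2) weight 1/324
  (Y=1, Z=2, V=0, W=0, U=0, X=2) weight 1/972
  … 98 more
Group by Z:
  weight(Z=0) = 4/27
  weight(Z=1) = 5/36
  weight(Z=2) = 1/18
Total weight = 4/27 + 5/36 + 1/18 = 37/108
P(Z=0 | obs) = 4/27 / 37/108 = 16/37
P(Z=1 | obs) = 5/36 / 37/108 = 15/37
P(Z=2 | obs) = 1/18 / 37/108 = 6/37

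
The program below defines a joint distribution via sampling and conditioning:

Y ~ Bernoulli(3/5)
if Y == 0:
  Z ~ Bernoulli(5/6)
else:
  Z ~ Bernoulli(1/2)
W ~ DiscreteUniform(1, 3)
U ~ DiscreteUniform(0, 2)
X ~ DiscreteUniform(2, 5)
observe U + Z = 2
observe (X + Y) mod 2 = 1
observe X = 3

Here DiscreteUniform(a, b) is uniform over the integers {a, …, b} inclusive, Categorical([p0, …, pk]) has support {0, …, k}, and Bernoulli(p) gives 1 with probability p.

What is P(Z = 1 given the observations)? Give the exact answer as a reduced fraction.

Enumerate traces; 6 have nonzero weight after conditioning:
  (Y=0, Z=0, W=1, U=2, X=3) weight 1/540
  (Y=0, Z=0, W=2, U=2, X=3) weight 1/540
  (Y=0, Z=0, W=3, U=2, X=3) weight 1/540
  (Y=0, Z=1, W=1, U=1, X=3) weight 1/108
  (Y=0, Z=1, W=2, U=1, X=3) weight 1/108
  (Y=0, Z=1, W=3, U=1, X=3) weight 1/108
Group by Z:
  weight(Z=0) = 1/180
  weight(Z=1) = 1/36
Total weight = 1/180 + 1/36 = 1/30
P(Z=0 | obs) = 1/180 / 1/30 = 1/6
P(Z=1 | obs) = 1/36 / 1/30 = 5/6

P(Z = 1 | obs) = 5/6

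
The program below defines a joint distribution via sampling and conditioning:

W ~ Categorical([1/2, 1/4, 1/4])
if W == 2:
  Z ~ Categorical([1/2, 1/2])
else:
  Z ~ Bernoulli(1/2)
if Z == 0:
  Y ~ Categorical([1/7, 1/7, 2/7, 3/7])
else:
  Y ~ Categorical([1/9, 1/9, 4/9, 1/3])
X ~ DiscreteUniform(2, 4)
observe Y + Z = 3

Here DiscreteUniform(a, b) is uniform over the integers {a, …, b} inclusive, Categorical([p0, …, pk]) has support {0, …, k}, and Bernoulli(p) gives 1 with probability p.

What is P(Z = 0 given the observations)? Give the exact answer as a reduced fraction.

Enumerate traces; 18 have nonzero weight after conditioning:
  (W=0, Z=0, Y=3, X=2) weight 1/28
  (W=0, Z=0, Y=3, X=3) weight 1/28
  (W=0, Z=0, Y=3, X=4) weight 1/28
  (W=0, Z=1, Y=2, X=2) weight 1/27
  (W=0, Z=1, Y=2, X=3) weight 1/27
  (W=0, Z=1, Y=2, X=4) weight 1/27
  (W=1, Z=0, Y=3, X=2) weight 1/56
  (W=1, Z=0, Y=3, X=3) weight 1/56
  … 10 more
Group by Z:
  weight(Z=0) = 3/14
  weight(Z=1) = 2/9
Total weight = 3/14 + 2/9 = 55/126
P(Z=0 | obs) = 3/14 / 55/126 = 27/55
P(Z=1 | obs) = 2/9 / 55/126 = 28/55

P(Z = 0 | obs) = 27/55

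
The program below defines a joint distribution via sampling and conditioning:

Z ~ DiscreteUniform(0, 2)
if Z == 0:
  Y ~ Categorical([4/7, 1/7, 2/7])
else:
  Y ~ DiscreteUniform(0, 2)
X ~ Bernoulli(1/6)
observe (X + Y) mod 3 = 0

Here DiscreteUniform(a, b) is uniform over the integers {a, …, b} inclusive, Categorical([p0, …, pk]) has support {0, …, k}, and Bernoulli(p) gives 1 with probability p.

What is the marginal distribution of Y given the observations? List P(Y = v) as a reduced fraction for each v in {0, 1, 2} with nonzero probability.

P(Y=0) = 13/15, P(Y=2) = 2/15

Enumerate traces; 6 have nonzero weight after conditioning:
  (Z=0, Y=0, X=0) weight 10/63
  (Z=0, Y=2, X=1) weight 1/63
  (Z=1, Y=0, X=0) weight 5/54
  (Z=1, Y=2, X=1) weight 1/54
  (Z=2, Y=0, X=0) weight 5/54
  (Z=2, Y=2, X=1) weight 1/54
Group by Y:
  weight(Y=0) = 65/189
  weight(Y=2) = 10/189
Total weight = 65/189 + 10/189 = 25/63
P(Y=0 | obs) = 65/189 / 25/63 = 13/15
P(Y=2 | obs) = 10/189 / 25/63 = 2/15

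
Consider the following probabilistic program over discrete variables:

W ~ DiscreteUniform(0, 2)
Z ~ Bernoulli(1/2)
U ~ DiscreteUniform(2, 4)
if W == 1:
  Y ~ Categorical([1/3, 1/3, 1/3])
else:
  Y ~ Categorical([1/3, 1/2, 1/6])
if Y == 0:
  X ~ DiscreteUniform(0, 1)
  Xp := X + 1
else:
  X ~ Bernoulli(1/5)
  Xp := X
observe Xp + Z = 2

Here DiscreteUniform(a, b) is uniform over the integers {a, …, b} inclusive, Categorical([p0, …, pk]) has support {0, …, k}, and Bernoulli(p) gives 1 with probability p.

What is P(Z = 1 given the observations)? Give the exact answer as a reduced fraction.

P(Z = 1 | obs) = 9/14

Enumerate traces; 36 have nonzero weight after conditioning:
  (W=0, Z=0, U=2, Y=0, X=1) weight 1/108
  (W=0, Z=0, U=3, Y=0, X=1) weight 1/108
  (W=0, Z=0, U=4, Y=0, X=1) weight 1/108
  (W=0, Z=1, U=2, Y=0, X=0) weight 1/108
  (W=0, Z=1, U=2, Y=1, X=1) weight 1/180
  (W=0, Z=1, U=2, Y=2, X=1) weight 1/540
  (W=0, Z=1, U=3, Y=0, X=0) weight 1/108
  (W=0, Z=1, U=3, Y=1, X=1) weight 1/180
  … 28 more
Group by Z:
  weight(Z=0) = 1/12
  weight(Z=1) = 3/20
Total weight = 1/12 + 3/20 = 7/30
P(Z=0 | obs) = 1/12 / 7/30 = 5/14
P(Z=1 | obs) = 3/20 / 7/30 = 9/14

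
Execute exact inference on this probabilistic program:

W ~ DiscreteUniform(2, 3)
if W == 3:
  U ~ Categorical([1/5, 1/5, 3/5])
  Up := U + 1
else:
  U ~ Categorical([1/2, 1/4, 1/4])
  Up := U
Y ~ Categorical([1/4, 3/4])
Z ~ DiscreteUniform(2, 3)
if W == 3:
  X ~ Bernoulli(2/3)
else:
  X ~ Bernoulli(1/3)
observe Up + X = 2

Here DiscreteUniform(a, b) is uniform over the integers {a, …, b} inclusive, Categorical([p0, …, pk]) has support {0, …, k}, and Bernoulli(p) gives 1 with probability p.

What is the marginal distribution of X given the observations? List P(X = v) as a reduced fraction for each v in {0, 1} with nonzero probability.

Enumerate traces; 16 have nonzero weight after conditioning:
  (W=2, U=1, Y=0, Z=2, X=1) weight 1/192
  (W=2, U=1, Y=0, Z=3, X=1) weight 1/192
  (W=2, U=1, Y=1, Z=2, X=1) weight 1/64
  (W=2, U=1, Y=1, Z=3, X=1) weight 1/64
  (W=2, U=2, Y=0, Z=2, X=0) weight 1/96
  (W=2, U=2, Y=0, Z=3, X=0) weight 1/96
  (W=2, U=2, Y=1, Z=2, X=0) weight 1/32
  (W=2, U=2, Y=1, Z=3, X=0) weight 1/32
  … 8 more
Group by X:
  weight(X=0) = 7/60
  weight(X=1) = 13/120
Total weight = 7/60 + 13/120 = 9/40
P(X=0 | obs) = 7/60 / 9/40 = 14/27
P(X=1 | obs) = 13/120 / 9/40 = 13/27

P(X=0) = 14/27, P(X=1) = 13/27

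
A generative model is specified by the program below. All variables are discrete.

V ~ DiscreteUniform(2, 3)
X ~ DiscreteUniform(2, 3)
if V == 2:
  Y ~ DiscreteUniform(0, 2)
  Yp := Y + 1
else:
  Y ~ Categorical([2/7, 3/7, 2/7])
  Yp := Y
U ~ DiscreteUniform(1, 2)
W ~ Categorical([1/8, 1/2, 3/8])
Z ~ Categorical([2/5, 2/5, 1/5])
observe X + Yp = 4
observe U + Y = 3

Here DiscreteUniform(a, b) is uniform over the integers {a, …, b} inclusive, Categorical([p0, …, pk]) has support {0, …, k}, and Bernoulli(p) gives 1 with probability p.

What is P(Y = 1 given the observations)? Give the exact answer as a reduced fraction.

Enumerate traces; 27 have nonzero weight after conditioning:
  (V=2, X=2, Y=1, U=2, W=0, Z=0) weight 1/480
  (V=2, X=2, Y=1, U=2, W=0, Z=1) weight 1/480
  (V=2, X=2, Y=1, U=2, W=0, Z=2) weight 1/960
  (V=2, X=2, Y=1, U=2, W=1, Z=0) weight 1/120
  (V=2, X=2, Y=1, U=2, W=1, Z=1) weight 1/120
  (V=2, X=2, Y=1, U=2, W=1, Z=2) weight 1/240
  (V=2, X=2, Y=1, U=2, W=2, Z=0) weight 1/160
  (V=2, X=2, Y=1, U=2, W=2, Z=1) weight 1/160
  (V=3, X=2, Y=2, U=1, W=0, Z=0) weight 1/560
  … 18 more
Group by Y:
  weight(Y=1) = 2/21
  weight(Y=2) = 1/28
Total weight = 2/21 + 1/28 = 11/84
P(Y=1 | obs) = 2/21 / 11/84 = 8/11
P(Y=2 | obs) = 1/28 / 11/84 = 3/11

P(Y = 1 | obs) = 8/11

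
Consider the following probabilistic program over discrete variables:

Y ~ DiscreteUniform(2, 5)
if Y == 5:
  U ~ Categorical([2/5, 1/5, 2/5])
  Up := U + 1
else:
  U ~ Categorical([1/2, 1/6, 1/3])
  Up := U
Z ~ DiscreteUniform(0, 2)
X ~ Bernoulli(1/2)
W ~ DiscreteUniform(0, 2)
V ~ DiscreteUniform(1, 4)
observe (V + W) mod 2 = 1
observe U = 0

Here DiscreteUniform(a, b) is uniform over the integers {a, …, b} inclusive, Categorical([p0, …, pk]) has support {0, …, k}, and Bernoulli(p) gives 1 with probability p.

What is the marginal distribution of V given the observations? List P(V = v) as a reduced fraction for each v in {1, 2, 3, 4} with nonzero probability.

Enumerate traces; 144 have nonzero weight after conditioning:
  (Y=2, U=0, Z=0, X=0, W=0, V=1) weight 1/576
  (Y=2, U=0, Z=0, X=0, W=0, V=3) weight 1/576
  (Y=2, U=0, Z=0, X=0, W=1, V=2) weight 1/576
  (Y=2, U=0, Z=0, X=0, W=1, V=4) weight 1/576
  (Y=2, U=0, Z=0, X=0, W=2, V=1) weight 1/576
  (Y=2, U=0, Z=0, X=0, W=2, V=3) weight 1/576
  (Y=2, U=0, Z=0, X=1, W=0, V=1) weight 1/576
  (Y=2, U=0, Z=0, X=1, W=0, V=3) weight 1/576
  … 136 more
Group by V:
  weight(V=1) = 19/240
  weight(V=2) = 19/480
  weight(V=3) = 19/240
  weight(V=4) = 19/480
Total weight = 19/240 + 19/480 + 19/240 + 19/480 = 19/80
P(V=1 | obs) = 19/240 / 19/80 = 1/3
P(V=2 | obs) = 19/480 / 19/80 = 1/6
P(V=3 | obs) = 19/240 / 19/80 = 1/3
P(V=4 | obs) = 19/480 / 19/80 = 1/6

P(V=1) = 1/3, P(V=2) = 1/6, P(V=3) = 1/3, P(V=4) = 1/6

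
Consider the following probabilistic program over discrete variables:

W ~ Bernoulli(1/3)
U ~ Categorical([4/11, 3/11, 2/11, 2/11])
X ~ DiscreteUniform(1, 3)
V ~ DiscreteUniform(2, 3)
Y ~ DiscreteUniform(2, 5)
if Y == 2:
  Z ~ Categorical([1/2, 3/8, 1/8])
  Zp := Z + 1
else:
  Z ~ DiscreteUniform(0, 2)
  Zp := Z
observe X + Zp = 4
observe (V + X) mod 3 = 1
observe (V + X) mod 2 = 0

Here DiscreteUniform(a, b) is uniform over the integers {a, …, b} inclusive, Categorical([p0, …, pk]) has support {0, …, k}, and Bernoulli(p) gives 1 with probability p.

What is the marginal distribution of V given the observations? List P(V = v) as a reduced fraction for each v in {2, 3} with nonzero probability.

Enumerate traces; 40 have nonzero weight after conditioning:
  (W=0, U=0, X=1, V=3, Y=2, Z=2) weight 1/792
  (W=0, U=0, X=2, V=2, Y=2, Z=1) weight 1/264
  (W=0, U=0, X=2, V=2, Y=3, Z=2) weight 1/297
  (W=0, U=0, X=2, V=2, Y=4, Z=2) weight 1/297
  (W=0, U=0, X=2, V=2, Y=5, Z=2) weight 1/297
  (W=0, U=1, X=1, V=3, Y=2, Z=2) weight 1/1056
  (W=0, U=1, X=2, V=2, Y=2, Z=1) weight 1/352
  (W=0, U=1, X=2, V=2, Y=3, Z=2) weight 1/396
  … 32 more
Group by V:
  weight(V=2) = 11/192
  weight(V=3) = 1/192
Total weight = 11/192 + 1/192 = 1/16
P(V=2 | obs) = 11/192 / 1/16 = 11/12
P(V=3 | obs) = 1/192 / 1/16 = 1/12

P(V=2) = 11/12, P(V=3) = 1/12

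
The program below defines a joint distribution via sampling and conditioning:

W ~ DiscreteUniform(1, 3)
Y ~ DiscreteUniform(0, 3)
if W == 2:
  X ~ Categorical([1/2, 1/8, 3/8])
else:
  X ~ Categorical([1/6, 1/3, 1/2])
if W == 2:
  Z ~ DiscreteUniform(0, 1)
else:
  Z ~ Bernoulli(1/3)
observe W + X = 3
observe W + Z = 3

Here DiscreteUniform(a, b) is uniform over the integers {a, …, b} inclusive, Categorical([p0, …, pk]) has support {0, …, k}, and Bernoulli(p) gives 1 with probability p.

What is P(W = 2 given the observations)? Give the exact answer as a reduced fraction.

P(W = 2 | obs) = 9/25

Enumerate traces; 8 have nonzero weight after conditioning:
  (W=2, Y=0, X=1, Z=1) weight 1/192
  (W=2, Y=1, X=1, Z=1) weight 1/192
  (W=2, Y=2, X=1, Z=1) weight 1/192
  (W=2, Y=3, X=1, Z=1) weight 1/192
  (W=3, Y=0, X=0, Z=0) weight 1/108
  (W=3, Y=1, X=0, Z=0) weight 1/108
  (W=3, Y=2, X=0, Z=0) weight 1/108
  (W=3, Y=3, X=0, Z=0) weight 1/108
Group by W:
  weight(W=2) = 1/48
  weight(W=3) = 1/27
Total weight = 1/48 + 1/27 = 25/432
P(W=2 | obs) = 1/48 / 25/432 = 9/25
P(W=3 | obs) = 1/27 / 25/432 = 16/25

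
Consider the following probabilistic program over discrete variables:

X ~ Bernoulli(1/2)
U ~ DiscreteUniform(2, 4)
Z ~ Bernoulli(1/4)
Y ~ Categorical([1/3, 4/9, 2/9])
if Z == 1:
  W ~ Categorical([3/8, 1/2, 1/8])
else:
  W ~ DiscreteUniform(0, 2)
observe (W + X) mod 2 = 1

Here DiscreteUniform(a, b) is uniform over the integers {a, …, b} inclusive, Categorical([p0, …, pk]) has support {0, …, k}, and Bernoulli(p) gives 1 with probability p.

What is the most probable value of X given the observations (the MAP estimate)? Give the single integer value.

Enumerate traces; 54 have nonzero weight after conditioning:
  (X=0, U=2, Z=0, Y=0, W=1) weight 1/72
  (X=0, U=2, Z=0, Y=1, W=1) weight 1/54
  (X=0, U=2, Z=0, Y=2, W=1) weight 1/108
  (X=0, U=2, Z=1, Y=0, W=1) weight 1/144
  (X=0, U=2, Z=1, Y=1, W=1) weight 1/108
  (X=0, U=2, Z=1, Y=2, W=1) weight 1/216
  (X=0, U=3, Z=0, Y=0, W=1) weight 1/72
  (X=0, U=3, Z=0, Y=1, W=1) weight 1/54
  (X=1, U=2, Z=0, Y=0, W=0) weight 1/72
  … 45 more
Group by X:
  weight(X=0) = 3/16
  weight(X=1) = 5/16
Total weight = 3/16 + 5/16 = 1/2
P(X=0 | obs) = 3/16 / 1/2 = 3/8
P(X=1 | obs) = 5/16 / 1/2 = 5/8
argmax = 1

argmax_v P(X = v | obs) = 1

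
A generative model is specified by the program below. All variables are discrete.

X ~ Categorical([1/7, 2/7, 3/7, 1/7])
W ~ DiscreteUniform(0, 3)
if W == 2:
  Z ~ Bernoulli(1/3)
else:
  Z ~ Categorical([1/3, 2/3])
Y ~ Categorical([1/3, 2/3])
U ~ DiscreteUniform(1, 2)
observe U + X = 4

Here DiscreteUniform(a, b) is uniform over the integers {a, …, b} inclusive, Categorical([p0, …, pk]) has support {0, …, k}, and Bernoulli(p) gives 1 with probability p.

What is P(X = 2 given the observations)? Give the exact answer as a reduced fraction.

P(X = 2 | obs) = 3/4

Enumerate traces; 32 have nonzero weight after conditioning:
  (X=2, W=0, Z=0, Y=0, U=2) weight 1/168
  (X=2, W=0, Z=0, Y=1, U=2) weight 1/84
  (X=2, W=0, Z=1, Y=0, U=2) weight 1/84
  (X=2, W=0, Z=1, Y=1, U=2) weight 1/42
  (X=2, W=1, Z=0, Y=0, U=2) weight 1/168
  (X=2, W=1, Z=0, Y=1, U=2) weight 1/84
  (X=2, W=1, Z=1, Y=0, U=2) weight 1/84
  (X=2, W=1, Z=1, Y=1, U=2) weight 1/42
  (X=3, W=0, Z=0, Y=0, U=1) weight 1/504
  … 23 more
Group by X:
  weight(X=2) = 3/14
  weight(X=3) = 1/14
Total weight = 3/14 + 1/14 = 2/7
P(X=2 | obs) = 3/14 / 2/7 = 3/4
P(X=3 | obs) = 1/14 / 2/7 = 1/4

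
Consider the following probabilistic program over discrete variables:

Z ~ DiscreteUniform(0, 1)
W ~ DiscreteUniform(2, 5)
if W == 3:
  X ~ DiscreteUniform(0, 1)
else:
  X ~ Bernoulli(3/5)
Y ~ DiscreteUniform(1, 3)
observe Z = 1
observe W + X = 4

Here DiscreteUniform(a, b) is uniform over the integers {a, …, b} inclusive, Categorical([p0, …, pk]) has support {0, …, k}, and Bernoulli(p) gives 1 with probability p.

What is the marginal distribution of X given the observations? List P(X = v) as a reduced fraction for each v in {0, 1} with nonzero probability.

Enumerate traces; 6 have nonzero weight after conditioning:
  (Z=1, W=3, X=1, Y=1) weight 1/48
  (Z=1, W=3, X=1, Y=2) weight 1/48
  (Z=1, W=3, X=1, Y=3) weight 1/48
  (Z=1, W=4, X=0, Y=1) weight 1/60
  (Z=1, W=4, X=0, Y=2) weight 1/60
  (Z=1, W=4, X=0, Y=3) weight 1/60
Group by X:
  weight(X=0) = 1/20
  weight(X=1) = 1/16
Total weight = 1/20 + 1/16 = 9/80
P(X=0 | obs) = 1/20 / 9/80 = 4/9
P(X=1 | obs) = 1/16 / 9/80 = 5/9

P(X=0) = 4/9, P(X=1) = 5/9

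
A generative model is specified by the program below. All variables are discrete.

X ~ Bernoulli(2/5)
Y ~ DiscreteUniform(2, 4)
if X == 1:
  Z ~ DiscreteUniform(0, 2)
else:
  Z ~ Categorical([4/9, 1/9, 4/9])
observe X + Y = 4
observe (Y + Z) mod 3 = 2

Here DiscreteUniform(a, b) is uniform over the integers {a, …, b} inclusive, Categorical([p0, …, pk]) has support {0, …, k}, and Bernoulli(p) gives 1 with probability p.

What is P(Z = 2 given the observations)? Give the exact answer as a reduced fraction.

P(Z = 2 | obs) = 2/3

Enumerate traces; 2 have nonzero weight after conditioning:
  (X=0, Y=4, Z=1) weight 1/45
  (X=1, Y=3, Z=2) weight 2/45
Group by Z:
  weight(Z=1) = 1/45
  weight(Z=2) = 2/45
Total weight = 1/45 + 2/45 = 1/15
P(Z=1 | obs) = 1/45 / 1/15 = 1/3
P(Z=2 | obs) = 2/45 / 1/15 = 2/3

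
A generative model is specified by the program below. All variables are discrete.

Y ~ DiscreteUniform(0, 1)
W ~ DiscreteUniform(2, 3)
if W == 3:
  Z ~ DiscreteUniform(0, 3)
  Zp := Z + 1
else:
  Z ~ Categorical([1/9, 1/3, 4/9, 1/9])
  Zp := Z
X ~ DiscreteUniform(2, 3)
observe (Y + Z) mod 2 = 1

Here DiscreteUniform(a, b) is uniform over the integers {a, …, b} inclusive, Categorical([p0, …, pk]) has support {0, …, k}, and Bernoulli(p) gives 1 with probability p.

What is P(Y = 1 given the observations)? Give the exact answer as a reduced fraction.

P(Y = 1 | obs) = 19/36

Enumerate traces; 16 have nonzero weight after conditioning:
  (Y=0, W=2, Z=1, X=2) weight 1/24
  (Y=0, W=2, Z=1, X=3) weight 1/24
  (Y=0, W=2, Z=3, X=2) weight 1/72
  (Y=0, W=2, Z=3, X=3) weight 1/72
  (Y=0, W=3, Z=1, X=2) weight 1/32
  (Y=0, W=3, Z=1, X=3) weight 1/32
  (Y=0, W=3, Z=3, X=2) weight 1/32
  (Y=0, W=3, Z=3, X=3) weight 1/32
  (Y=1, W=2, Z=0, X=2) weight 1/72
  … 7 more
Group by Y:
  weight(Y=0) = 17/72
  weight(Y=1) = 19/72
Total weight = 17/72 + 19/72 = 1/2
P(Y=0 | obs) = 17/72 / 1/2 = 17/36
P(Y=1 | obs) = 19/72 / 1/2 = 19/36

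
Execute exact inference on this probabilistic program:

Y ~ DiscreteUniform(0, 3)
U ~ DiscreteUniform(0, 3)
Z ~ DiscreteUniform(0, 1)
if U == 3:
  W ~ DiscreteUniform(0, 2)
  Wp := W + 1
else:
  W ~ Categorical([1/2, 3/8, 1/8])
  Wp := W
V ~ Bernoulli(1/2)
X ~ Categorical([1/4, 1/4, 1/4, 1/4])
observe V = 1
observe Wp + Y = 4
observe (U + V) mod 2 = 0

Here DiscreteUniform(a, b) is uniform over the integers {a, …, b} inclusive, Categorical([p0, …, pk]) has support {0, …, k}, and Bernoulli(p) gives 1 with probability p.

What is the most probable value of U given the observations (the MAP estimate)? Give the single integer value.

Enumerate traces; 40 have nonzero weight after conditioning:
  (Y=1, U=3, Z=0, W=2, V=1, X=0) weight 1/768
  (Y=1, U=3, Z=0, W=2, V=1, X=1) weight 1/768
  (Y=1, U=3, Z=0, W=2, V=1, X=2) weight 1/768
  (Y=1, U=3, Z=0, W=2, V=1, X=3) weight 1/768
  (Y=1, U=3, Z=1, W=2, V=1, X=0) weight 1/768
  (Y=1, U=3, Z=1, W=2, V=1, X=1) weight 1/768
  (Y=1, U=3, Z=1, W=2, V=1, X=2) weight 1/768
  (Y=1, U=3, Z=1, W=2, V=1, X=3) weight 1/768
  (Y=2, U=1, Z=0, W=2, V=1, X=0) weight 1/2048
  … 31 more
Group by U:
  weight(U=1) = 1/64
  weight(U=3) = 1/32
Total weight = 1/64 + 1/32 = 3/64
P(U=1 | obs) = 1/64 / 3/64 = 1/3
P(U=3 | obs) = 1/32 / 3/64 = 2/3
argmax = 3

argmax_v P(U = v | obs) = 3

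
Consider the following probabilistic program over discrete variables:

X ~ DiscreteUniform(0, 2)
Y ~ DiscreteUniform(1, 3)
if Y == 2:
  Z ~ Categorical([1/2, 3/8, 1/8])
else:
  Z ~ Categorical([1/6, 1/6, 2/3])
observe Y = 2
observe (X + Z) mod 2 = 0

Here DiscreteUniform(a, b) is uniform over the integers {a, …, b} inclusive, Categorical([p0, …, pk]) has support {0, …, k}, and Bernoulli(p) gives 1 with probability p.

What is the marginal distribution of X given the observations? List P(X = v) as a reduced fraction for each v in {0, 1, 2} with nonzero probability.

P(X=0) = 5/13, P(X=1) = 3/13, P(X=2) = 5/13

Enumerate traces; 5 have nonzero weight after conditioning:
  (X=0, Y=2, Z=0) weight 1/18
  (X=0, Y=2, Z=2) weight 1/72
  (X=1, Y=2, Z=1) weight 1/24
  (X=2, Y=2, Z=0) weight 1/18
  (X=2, Y=2, Z=2) weight 1/72
Group by X:
  weight(X=0) = 5/72
  weight(X=1) = 1/24
  weight(X=2) = 5/72
Total weight = 5/72 + 1/24 + 5/72 = 13/72
P(X=0 | obs) = 5/72 / 13/72 = 5/13
P(X=1 | obs) = 1/24 / 13/72 = 3/13
P(X=2 | obs) = 5/72 / 13/72 = 5/13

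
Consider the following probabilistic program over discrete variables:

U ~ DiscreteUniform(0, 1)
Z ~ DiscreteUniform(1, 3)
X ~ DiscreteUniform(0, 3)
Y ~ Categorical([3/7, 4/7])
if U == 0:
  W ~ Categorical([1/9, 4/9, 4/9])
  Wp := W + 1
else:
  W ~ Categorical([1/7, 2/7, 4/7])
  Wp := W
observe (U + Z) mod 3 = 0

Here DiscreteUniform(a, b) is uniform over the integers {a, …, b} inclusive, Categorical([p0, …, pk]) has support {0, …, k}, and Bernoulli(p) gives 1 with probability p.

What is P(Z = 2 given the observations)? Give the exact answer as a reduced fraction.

Enumerate traces; 48 have nonzero weight after conditioning:
  (U=0, Z=3, X=0, Y=0, W=0) weight 1/504
  (U=0, Z=3, X=0, Y=0, W=1) weight 1/126
  (U=0, Z=3, X=0, Y=0, W=2) weight 1/126
  (U=0, Z=3, X=0, Y=1, W=0) weight 1/378
  (U=0, Z=3, X=0, Y=1, W=1) weight 2/189
  (U=0, Z=3, X=0, Y=1, W=2) weight 2/189
  (U=0, Z=3, X=1, Y=0, W=0) weight 1/504
  (U=0, Z=3, X=1, Y=0, W=1) weight 1/126
  (U=1, Z=2, X=0, Y=0, W=0) weight 1/392
  … 39 more
Group by Z:
  weight(Z=2) = 1/6
  weight(Z=3) = 1/6
Total weight = 1/6 + 1/6 = 1/3
P(Z=2 | obs) = 1/6 / 1/3 = 1/2
P(Z=3 | obs) = 1/6 / 1/3 = 1/2

P(Z = 2 | obs) = 1/2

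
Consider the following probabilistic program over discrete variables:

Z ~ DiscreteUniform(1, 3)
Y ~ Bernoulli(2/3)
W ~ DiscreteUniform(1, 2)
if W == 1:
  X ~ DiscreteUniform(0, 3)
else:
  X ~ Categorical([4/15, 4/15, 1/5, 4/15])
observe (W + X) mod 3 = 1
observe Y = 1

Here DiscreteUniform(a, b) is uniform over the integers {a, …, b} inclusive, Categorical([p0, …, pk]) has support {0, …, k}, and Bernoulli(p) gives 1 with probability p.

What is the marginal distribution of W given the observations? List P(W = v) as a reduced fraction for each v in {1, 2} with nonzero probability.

Enumerate traces; 9 have nonzero weight after conditioning:
  (Z=1, Y=1, W=1, X=0) weight 1/36
  (Z=1, Y=1, W=1, X=3) weight 1/36
  (Z=1, Y=1, W=2, X=2) weight 1/45
  (Z=2, Y=1, W=1, X=0) weight 1/36
  (Z=2, Y=1, W=1, X=3) weight 1/36
  (Z=2, Y=1, W=2, X=2) weight 1/45
  (Z=3, Y=1, W=1, X=0) weight 1/36
  (Z=3, Y=1, W=1, X=3) weight 1/36
  … 1 more
Group by W:
  weight(W=1) = 1/6
  weight(W=2) = 1/15
Total weight = 1/6 + 1/15 = 7/30
P(W=1 | obs) = 1/6 / 7/30 = 5/7
P(W=2 | obs) = 1/15 / 7/30 = 2/7

P(W=1) = 5/7, P(W=2) = 2/7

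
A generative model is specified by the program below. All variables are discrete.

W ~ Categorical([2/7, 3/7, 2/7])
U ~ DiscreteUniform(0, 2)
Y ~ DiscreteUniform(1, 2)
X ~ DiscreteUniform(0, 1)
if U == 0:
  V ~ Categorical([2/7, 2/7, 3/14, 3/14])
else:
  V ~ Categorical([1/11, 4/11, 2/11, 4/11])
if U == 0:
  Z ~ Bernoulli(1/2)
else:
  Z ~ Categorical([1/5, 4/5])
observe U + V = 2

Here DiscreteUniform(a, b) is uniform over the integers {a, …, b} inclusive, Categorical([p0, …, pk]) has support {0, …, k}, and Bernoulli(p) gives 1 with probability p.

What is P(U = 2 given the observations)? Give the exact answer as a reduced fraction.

P(U = 2 | obs) = 14/103

Enumerate traces; 72 have nonzero weight after conditioning:
  (W=0, U=0, Y=1, X=0, V=2, Z=0) weight 1/392
  (W=0, U=0, Y=1, X=0, V=2, Z=1) weight 1/392
  (W=0, U=0, Y=1, X=1, V=2, Z=0) weight 1/392
  (W=0, U=0, Y=1, X=1, V=2, Z=1) weight 1/392
  (W=0, U=0, Y=2, X=0, V=2, Z=0) weight 1/392
  (W=0, U=0, Y=2, X=0, V=2, Z=1) weight 1/392
  (W=0, U=0, Y=2, X=1, V=2, Z=0) weight 1/392
  (W=0, U=0, Y=2, X=1, V=2, Z=1) weight 1/392
  (W=0, U=1, Y=1, X=0, V=1, Z=0) weight 2/1155
  (W=0, U=2, Y=1, X=0, V=0, Z=0) weight 1/2310
  … 62 more
Group by U:
  weight(U=0) = 1/14
  weight(U=1) = 4/33
  weight(U=2) = 1/33
Total weight = 1/14 + 4/33 + 1/33 = 103/462
P(U=0 | obs) = 1/14 / 103/462 = 33/103
P(U=1 | obs) = 4/33 / 103/462 = 56/103
P(U=2 | obs) = 1/33 / 103/462 = 14/103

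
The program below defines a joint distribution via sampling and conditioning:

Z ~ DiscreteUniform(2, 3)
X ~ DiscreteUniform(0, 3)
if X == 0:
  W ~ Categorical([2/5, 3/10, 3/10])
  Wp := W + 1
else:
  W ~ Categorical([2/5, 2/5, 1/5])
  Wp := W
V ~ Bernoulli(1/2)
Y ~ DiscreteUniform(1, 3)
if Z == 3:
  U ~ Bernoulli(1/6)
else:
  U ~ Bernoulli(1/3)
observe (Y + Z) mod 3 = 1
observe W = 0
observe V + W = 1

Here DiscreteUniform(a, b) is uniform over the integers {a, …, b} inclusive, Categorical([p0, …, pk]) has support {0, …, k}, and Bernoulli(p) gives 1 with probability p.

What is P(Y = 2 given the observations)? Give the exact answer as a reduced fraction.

Enumerate traces; 16 have nonzero weight after conditioning:
  (Z=2, X=0, W=0, V=1, Y=2, U=0) weight 1/180
  (Z=2, X=0, W=0, V=1, Y=2, U=1) weight 1/360
  (Z=2, X=1, W=0, V=1, Y=2, U=0) weight 1/180
  (Z=2, X=1, W=0, V=1, Y=2, U=1) weight 1/360
  (Z=2, X=2, W=0, V=1, Y=2, U=0) weight 1/180
  (Z=2, X=2, W=0, V=1, Y=2, U=1) weight 1/360
  (Z=2, X=3, W=0, V=1, Y=2, U=0) weight 1/180
  (Z=2, X=3, W=0, V=1, Y=2, U=1) weight 1/360
  (Z=3, X=0, W=0, V=1, Y=1, U=0) weight 1/144
  … 7 more
Group by Y:
  weight(Y=1) = 1/30
  weight(Y=2) = 1/30
Total weight = 1/30 + 1/30 = 1/15
P(Y=1 | obs) = 1/30 / 1/15 = 1/2
P(Y=2 | obs) = 1/30 / 1/15 = 1/2

P(Y = 2 | obs) = 1/2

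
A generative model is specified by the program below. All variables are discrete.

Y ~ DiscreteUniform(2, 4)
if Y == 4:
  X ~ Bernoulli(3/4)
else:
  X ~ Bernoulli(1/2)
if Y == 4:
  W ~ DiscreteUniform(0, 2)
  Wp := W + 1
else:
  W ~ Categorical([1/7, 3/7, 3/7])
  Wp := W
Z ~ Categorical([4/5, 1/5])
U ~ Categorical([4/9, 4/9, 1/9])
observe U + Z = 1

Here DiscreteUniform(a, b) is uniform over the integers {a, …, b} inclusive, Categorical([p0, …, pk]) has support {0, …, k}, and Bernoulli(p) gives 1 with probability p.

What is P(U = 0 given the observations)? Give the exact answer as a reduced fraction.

P(U = 0 | obs) = 1/5

Enumerate traces; 36 have nonzero weight after conditioning:
  (Y=2, X=0, W=0, Z=0, U=1) weight 8/945
  (Y=2, X=0, W=0, Z=1, U=0) weight 2/945
  (Y=2, X=0, W=1, Z=0, U=1) weight 8/315
  (Y=2, X=0, W=1, Z=1, U=0) weight 2/315
  (Y=2, X=0, W=2, Z=0, U=1) weight 8/315
  (Y=2, X=0, W=2, Z=1, U=0) weight 2/315
  (Y=2, X=1, W=0, Z=0, U=1) weight 8/945
  (Y=2, X=1, W=0, Z=1, U=0) weight 2/945
  … 28 more
Group by U:
  weight(U=0) = 4/45
  weight(U=1) = 16/45
Total weight = 4/45 + 16/45 = 4/9
P(U=0 | obs) = 4/45 / 4/9 = 1/5
P(U=1 | obs) = 16/45 / 4/9 = 4/5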